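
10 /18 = 5 /9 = 0.56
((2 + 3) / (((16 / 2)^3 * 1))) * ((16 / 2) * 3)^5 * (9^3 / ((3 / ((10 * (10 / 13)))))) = 145351384.62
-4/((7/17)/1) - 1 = -75/7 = -10.71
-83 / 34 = -2.44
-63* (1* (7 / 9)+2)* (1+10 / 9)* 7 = -23275 / 9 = -2586.11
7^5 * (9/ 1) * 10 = 1512630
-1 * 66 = -66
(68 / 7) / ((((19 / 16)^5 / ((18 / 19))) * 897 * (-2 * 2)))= -106954752 / 98467028933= -0.00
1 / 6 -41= -40.83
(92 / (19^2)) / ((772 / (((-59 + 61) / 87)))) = 46 / 6061551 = 0.00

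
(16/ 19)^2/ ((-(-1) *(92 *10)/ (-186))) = -0.14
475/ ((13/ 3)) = 1425/ 13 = 109.62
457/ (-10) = -457/ 10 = -45.70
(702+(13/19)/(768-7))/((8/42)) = 213154851/57836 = 3685.50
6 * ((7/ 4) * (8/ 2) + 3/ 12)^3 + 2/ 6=219533/ 96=2286.80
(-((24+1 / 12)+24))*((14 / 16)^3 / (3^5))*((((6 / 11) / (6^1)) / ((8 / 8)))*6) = -0.07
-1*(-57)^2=-3249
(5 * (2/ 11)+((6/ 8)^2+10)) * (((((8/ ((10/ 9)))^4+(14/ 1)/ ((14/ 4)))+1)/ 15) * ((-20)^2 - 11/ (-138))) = 62525612385223/ 75900000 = 823789.36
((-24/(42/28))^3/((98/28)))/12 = -2048/21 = -97.52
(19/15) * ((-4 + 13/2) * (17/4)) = 323/24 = 13.46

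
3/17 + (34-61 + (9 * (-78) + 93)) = -10809/17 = -635.82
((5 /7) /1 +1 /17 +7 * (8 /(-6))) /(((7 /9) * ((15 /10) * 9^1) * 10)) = -3056 /37485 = -0.08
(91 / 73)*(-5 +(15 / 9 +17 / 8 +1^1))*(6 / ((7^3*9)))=-65 / 128772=-0.00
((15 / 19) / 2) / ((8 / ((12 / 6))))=15 / 152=0.10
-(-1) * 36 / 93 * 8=96 / 31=3.10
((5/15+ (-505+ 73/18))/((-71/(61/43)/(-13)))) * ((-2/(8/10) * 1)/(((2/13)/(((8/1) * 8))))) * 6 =7431551920/9159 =811393.37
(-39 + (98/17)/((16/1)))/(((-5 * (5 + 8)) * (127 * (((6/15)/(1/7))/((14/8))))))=5255/1796288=0.00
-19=-19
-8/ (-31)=8/ 31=0.26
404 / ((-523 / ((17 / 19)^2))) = -116756 / 188803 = -0.62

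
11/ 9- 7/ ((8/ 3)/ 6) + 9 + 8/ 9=-167/ 36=-4.64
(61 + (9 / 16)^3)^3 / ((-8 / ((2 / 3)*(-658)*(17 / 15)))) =17601108771109287725 / 1236950581248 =14229435.71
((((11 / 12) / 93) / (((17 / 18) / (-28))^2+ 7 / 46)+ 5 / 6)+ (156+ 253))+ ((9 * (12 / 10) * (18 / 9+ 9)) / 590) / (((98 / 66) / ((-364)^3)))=-1607045648671818823 / 245736118050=-6539720.99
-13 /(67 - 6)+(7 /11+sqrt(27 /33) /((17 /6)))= 18* sqrt(11) /187+284 /671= 0.74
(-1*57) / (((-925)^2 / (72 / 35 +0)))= -4104 / 29946875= -0.00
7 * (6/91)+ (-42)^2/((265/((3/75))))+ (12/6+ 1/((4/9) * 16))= 15810773/5512000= 2.87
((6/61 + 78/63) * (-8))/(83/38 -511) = 520448/24768135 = 0.02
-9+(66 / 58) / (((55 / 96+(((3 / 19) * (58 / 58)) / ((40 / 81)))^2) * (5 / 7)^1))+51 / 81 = -6.01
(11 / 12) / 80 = 11 / 960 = 0.01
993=993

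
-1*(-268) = 268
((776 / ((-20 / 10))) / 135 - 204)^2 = 779973184 / 18225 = 42796.88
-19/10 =-1.90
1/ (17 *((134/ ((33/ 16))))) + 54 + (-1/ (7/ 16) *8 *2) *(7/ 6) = 1239331/ 109344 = 11.33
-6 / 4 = -1.50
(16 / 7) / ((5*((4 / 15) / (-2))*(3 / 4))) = -32 / 7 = -4.57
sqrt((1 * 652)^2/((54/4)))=652 * sqrt(6)/9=177.45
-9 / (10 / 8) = -36 / 5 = -7.20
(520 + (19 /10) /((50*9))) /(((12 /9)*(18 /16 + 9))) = 2340019 /60750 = 38.52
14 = 14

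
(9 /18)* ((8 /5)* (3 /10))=6 /25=0.24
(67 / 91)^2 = 0.54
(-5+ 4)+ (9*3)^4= 531440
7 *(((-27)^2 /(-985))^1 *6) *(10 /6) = -10206 /197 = -51.81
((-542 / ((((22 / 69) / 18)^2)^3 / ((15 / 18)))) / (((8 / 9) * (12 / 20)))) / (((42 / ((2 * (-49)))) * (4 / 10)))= 159929874568348.96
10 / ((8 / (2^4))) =20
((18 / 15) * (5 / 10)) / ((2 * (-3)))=-1 / 10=-0.10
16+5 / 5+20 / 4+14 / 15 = 344 / 15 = 22.93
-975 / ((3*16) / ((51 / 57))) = -5525 / 304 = -18.17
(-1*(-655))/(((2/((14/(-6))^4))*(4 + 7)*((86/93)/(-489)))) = -7946625715/17028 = -466679.92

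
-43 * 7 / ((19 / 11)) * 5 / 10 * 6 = -9933 / 19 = -522.79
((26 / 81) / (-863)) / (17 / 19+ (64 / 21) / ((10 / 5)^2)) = -3458 / 15401961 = -0.00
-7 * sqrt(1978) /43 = -7.24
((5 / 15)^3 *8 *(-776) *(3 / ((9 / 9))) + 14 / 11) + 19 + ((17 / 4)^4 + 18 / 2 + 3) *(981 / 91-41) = -966116401 / 88704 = -10891.46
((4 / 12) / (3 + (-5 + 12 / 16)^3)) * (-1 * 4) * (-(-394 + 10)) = 32768 / 4721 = 6.94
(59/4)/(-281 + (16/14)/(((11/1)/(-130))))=-4543/90708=-0.05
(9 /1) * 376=3384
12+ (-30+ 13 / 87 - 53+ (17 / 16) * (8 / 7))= -84817 / 1218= -69.64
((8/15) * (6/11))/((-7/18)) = -288/385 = -0.75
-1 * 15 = -15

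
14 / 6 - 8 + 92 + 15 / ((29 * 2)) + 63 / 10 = 40408 / 435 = 92.89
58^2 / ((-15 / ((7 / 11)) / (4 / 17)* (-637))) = 13456 / 255255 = 0.05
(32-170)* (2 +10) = -1656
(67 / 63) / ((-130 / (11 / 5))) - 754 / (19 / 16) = -494034803 / 778050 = -634.97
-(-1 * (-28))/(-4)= 7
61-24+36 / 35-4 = 1191 / 35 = 34.03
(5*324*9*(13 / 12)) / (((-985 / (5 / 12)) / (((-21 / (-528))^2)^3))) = -619421985 / 23420826904690688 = -0.00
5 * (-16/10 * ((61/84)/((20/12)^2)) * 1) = -366/175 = -2.09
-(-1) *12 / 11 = 12 / 11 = 1.09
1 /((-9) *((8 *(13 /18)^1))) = -1 /52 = -0.02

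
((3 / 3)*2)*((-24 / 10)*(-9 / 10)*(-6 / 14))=-324 / 175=-1.85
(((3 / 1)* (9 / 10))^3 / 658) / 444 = 6561 / 97384000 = 0.00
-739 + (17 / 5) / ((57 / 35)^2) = -2396846 / 3249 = -737.72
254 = 254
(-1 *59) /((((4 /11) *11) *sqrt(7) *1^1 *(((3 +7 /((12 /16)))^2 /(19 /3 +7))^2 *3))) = -70800 *sqrt(7) /13119127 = -0.01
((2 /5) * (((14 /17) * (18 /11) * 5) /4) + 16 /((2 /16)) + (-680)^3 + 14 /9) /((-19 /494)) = 13758909757424 /1683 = 8175228614.04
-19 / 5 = -3.80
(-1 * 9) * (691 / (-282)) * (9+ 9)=18657 / 47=396.96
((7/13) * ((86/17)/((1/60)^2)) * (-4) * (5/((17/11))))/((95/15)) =-20037.71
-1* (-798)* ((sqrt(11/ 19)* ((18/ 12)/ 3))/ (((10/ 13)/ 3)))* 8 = 3276* sqrt(209)/ 5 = 9472.12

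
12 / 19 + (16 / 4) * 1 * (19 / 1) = 1456 / 19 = 76.63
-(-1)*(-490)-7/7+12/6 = -489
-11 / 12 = -0.92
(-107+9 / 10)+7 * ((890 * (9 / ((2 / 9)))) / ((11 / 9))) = 22696679 / 110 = 206333.45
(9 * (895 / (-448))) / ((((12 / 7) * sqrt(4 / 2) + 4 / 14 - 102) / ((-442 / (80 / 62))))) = -982289529 / 16212992 - 33110883 * sqrt(2) / 32425984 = -62.03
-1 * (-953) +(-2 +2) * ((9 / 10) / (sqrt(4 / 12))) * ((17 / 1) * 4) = 953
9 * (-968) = -8712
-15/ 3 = -5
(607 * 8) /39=124.51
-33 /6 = -11 /2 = -5.50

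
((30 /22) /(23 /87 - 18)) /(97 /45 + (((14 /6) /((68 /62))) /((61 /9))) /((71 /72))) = -4323745575 /139118159147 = -0.03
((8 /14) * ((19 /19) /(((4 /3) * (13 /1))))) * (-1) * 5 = -0.16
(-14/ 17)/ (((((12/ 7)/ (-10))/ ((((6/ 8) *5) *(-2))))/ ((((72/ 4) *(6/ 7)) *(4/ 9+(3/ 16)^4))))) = -138008325/ 557056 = -247.75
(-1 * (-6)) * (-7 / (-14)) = 3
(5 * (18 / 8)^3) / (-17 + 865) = 3645 / 54272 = 0.07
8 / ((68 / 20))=40 / 17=2.35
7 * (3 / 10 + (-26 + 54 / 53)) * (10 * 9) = -824103 / 53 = -15549.11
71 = 71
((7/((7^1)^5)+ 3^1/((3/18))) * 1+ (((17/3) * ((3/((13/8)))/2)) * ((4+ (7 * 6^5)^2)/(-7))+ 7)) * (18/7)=-1243896132152412/218491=-5693122976.01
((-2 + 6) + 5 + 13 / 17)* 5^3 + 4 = 20818 / 17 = 1224.59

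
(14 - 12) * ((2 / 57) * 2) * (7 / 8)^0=8 / 57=0.14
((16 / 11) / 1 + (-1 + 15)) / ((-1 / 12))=-2040 / 11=-185.45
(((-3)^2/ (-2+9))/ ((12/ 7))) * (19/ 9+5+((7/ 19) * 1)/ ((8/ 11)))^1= 10421/ 1824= 5.71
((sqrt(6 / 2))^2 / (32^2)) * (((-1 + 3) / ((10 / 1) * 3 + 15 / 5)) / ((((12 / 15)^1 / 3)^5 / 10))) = 3796875 / 2883584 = 1.32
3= 3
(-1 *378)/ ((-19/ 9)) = 3402/ 19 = 179.05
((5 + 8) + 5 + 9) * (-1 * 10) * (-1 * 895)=241650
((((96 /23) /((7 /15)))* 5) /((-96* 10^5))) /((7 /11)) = -0.00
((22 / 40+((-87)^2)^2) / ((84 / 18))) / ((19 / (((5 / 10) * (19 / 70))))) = 491055099 / 5600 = 87688.41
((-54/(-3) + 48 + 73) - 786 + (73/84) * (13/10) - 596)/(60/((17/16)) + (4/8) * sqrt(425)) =-567485024/24945025 + 301476419 * sqrt(17)/299340300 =-18.60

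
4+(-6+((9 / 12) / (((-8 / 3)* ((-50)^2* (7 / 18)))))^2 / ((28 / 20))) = -219519993439 / 109760000000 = -2.00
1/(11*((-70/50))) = -0.06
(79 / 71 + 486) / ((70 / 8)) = 27668 / 497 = 55.67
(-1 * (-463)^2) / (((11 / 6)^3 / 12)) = -555644448 / 1331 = -417463.90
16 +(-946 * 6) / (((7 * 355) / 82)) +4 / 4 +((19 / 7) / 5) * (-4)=-428583 / 2485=-172.47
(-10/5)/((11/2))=-4/11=-0.36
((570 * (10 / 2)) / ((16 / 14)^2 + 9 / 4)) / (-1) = -558600 / 697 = -801.43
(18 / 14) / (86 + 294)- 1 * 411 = -1093251 / 2660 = -411.00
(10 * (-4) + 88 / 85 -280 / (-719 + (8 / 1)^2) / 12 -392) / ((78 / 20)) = -110.49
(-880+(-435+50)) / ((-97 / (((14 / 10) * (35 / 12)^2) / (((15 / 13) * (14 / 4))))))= 805805 / 20952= 38.46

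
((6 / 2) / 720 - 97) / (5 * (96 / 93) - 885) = 0.11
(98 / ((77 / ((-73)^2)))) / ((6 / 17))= 634151 / 33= 19216.70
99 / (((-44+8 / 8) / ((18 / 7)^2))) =-32076 / 2107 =-15.22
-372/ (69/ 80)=-9920/ 23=-431.30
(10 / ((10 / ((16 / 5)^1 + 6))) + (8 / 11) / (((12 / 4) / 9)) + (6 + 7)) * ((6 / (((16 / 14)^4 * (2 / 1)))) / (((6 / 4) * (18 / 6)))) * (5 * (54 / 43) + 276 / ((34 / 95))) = 119130417 / 16082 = 7407.69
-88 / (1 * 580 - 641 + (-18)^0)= 22 / 15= 1.47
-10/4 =-5/2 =-2.50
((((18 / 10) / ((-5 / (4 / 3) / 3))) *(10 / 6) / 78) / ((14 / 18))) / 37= -0.00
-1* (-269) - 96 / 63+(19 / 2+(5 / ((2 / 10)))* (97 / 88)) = 562777 / 1848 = 304.53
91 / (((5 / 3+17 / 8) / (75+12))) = 2088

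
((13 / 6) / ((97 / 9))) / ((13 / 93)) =279 / 194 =1.44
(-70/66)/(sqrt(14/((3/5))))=-sqrt(210)/66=-0.22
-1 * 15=-15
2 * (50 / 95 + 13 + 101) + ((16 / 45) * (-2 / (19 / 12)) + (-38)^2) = 476692 / 285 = 1672.60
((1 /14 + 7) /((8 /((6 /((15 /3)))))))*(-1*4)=-297 /70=-4.24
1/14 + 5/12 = 41/84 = 0.49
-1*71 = -71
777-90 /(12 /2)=762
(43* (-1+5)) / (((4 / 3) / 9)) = 1161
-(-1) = 1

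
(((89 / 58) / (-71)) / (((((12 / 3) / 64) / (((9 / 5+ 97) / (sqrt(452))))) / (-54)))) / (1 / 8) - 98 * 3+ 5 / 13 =-3817 / 13+ 75973248 * sqrt(113) / 1163335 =400.60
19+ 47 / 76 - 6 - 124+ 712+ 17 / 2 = 46369 / 76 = 610.12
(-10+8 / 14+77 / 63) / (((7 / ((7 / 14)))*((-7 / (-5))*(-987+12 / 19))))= 49115 / 115706934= 0.00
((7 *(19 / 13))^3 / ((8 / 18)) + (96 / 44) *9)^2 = 55135393747551441 / 9344702224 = 5900176.64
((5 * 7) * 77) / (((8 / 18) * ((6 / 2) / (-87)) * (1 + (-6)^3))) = 140679 / 172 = 817.90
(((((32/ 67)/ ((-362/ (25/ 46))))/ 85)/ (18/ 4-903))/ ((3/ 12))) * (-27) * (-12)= 34560/ 2840252543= 0.00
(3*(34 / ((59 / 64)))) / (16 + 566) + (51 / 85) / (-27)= 43237 / 257535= 0.17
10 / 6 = 5 / 3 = 1.67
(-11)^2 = 121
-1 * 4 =-4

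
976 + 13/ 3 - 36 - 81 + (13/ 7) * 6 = 18364/ 21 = 874.48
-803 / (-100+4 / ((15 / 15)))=803 / 96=8.36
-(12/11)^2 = -1.19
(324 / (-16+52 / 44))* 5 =-17820 / 163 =-109.33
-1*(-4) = 4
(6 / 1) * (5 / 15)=2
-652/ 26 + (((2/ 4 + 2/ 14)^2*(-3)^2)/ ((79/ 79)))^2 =-5614883/ 499408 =-11.24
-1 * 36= -36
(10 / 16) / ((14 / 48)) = 15 / 7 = 2.14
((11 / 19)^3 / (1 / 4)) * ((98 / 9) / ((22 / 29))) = 11.14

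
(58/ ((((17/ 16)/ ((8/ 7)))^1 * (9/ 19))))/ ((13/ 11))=1551616/ 13923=111.44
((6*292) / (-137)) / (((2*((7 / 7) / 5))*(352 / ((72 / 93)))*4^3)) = -3285 / 2989888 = -0.00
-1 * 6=-6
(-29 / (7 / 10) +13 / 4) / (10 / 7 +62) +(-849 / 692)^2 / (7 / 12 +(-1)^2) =352219013 / 1009924176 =0.35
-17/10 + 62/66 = -251/330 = -0.76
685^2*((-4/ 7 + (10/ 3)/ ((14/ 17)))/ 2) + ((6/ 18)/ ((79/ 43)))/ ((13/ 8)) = 35178272291/ 43134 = 815557.85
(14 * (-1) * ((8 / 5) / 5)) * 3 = -336 / 25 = -13.44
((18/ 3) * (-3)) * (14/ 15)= -16.80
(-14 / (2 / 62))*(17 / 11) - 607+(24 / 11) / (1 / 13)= -13743 / 11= -1249.36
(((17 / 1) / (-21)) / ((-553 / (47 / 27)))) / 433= 799 / 135767583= 0.00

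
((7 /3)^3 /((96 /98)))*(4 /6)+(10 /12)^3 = 4483 /486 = 9.22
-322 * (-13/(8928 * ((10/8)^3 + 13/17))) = 0.17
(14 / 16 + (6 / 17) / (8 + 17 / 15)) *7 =119161 / 18632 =6.40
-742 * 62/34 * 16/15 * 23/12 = -2116184/765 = -2766.25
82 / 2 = 41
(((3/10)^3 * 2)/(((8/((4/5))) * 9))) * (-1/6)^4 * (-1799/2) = -0.00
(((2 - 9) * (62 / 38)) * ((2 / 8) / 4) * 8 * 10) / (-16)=1085 / 304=3.57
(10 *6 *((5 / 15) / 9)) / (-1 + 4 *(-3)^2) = 0.06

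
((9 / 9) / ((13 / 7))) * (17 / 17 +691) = 4844 / 13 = 372.62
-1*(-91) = 91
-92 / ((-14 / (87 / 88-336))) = -678063 / 308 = -2201.50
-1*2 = -2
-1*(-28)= 28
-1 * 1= -1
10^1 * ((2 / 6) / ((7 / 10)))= 100 / 21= 4.76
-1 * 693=-693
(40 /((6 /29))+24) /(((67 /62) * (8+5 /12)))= 161696 /6767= 23.89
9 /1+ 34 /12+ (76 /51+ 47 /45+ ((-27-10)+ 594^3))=320664378893 /1530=209584561.37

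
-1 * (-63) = 63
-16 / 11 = -1.45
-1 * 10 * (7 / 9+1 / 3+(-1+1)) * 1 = -100 / 9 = -11.11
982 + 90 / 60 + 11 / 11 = 1969 / 2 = 984.50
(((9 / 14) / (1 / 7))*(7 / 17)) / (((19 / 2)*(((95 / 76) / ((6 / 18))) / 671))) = 56364 / 1615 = 34.90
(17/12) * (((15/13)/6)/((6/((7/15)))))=119/5616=0.02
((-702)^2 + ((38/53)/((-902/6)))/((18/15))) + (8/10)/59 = 3474950801127/7051385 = 492804.01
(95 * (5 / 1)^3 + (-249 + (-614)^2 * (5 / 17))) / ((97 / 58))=73251.71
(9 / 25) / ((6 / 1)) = 3 / 50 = 0.06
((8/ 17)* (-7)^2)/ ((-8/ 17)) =-49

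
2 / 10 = 1 / 5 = 0.20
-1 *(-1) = 1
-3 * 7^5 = -50421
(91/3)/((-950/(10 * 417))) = -12649/95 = -133.15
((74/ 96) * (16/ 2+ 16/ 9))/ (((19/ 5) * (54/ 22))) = 22385/ 27702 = 0.81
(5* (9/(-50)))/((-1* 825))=3/2750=0.00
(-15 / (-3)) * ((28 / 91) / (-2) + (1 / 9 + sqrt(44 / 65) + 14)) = 2 * sqrt(715) / 13 + 8165 / 117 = 73.90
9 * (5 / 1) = 45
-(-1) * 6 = 6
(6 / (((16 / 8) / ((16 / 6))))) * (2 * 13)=208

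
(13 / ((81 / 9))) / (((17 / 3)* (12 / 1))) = 13 / 612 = 0.02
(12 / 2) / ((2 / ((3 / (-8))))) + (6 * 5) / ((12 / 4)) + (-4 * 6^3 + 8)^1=-6777 / 8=-847.12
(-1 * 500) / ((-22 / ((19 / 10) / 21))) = 475 / 231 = 2.06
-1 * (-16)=16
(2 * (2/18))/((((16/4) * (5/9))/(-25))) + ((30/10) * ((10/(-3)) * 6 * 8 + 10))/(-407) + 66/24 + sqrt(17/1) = 2207/1628 + sqrt(17) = 5.48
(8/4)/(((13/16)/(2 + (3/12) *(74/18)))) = 872/117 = 7.45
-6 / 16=-3 / 8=-0.38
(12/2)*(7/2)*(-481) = -10101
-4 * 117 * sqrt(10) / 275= -468 * sqrt(10) / 275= -5.38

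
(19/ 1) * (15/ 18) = 95/ 6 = 15.83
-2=-2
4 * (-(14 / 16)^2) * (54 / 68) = -1323 / 544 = -2.43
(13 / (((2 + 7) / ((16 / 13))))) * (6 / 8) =4 / 3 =1.33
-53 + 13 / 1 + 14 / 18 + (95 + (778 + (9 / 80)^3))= 3842054561 / 4608000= 833.78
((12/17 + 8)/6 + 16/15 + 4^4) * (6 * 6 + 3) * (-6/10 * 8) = -20567664/425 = -48394.50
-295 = -295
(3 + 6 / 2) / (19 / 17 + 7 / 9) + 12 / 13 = 7707 / 1885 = 4.09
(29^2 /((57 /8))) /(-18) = -3364 /513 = -6.56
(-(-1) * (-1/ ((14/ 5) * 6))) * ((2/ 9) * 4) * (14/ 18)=-10/ 243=-0.04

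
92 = 92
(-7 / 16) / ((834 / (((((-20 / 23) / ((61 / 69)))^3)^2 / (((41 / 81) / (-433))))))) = 119318346000000 / 293614613483339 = 0.41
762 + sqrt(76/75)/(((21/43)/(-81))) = 762 - 774 *sqrt(57)/35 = 595.04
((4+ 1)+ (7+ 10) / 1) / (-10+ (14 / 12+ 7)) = -12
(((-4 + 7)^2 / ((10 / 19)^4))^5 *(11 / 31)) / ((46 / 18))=219745383926768497250586033461451 / 71300000000000000000000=3081982944.27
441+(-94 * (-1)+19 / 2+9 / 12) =2181 / 4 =545.25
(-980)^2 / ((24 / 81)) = 3241350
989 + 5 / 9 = 8906 / 9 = 989.56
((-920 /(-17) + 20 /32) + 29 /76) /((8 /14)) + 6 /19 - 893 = -8229697 /10336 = -796.22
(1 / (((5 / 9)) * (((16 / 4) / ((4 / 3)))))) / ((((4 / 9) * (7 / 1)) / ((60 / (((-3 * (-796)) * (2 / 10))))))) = 135 / 5572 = 0.02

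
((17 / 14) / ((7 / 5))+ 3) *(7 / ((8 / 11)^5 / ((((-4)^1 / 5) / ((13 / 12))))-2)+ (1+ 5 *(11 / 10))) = 713315521 / 53871874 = 13.24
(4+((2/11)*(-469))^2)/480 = 110041/7260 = 15.16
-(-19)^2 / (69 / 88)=-31768 / 69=-460.41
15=15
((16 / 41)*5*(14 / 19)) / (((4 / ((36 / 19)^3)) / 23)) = 300464640 / 5343161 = 56.23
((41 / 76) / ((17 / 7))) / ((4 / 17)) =287 / 304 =0.94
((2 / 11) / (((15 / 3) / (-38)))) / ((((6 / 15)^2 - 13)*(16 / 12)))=95 / 1177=0.08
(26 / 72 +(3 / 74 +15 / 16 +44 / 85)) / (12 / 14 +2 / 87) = 170704121 / 80914560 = 2.11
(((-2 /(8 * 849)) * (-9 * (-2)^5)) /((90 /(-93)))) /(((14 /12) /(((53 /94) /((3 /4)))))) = 26288 /465535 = 0.06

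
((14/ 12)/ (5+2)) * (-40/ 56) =-5/ 42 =-0.12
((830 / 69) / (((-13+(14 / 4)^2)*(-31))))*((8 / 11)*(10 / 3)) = 265600 / 211761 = 1.25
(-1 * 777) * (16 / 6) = -2072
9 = 9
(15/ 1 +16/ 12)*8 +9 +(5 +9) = 461/ 3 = 153.67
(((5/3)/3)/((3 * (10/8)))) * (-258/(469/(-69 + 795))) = -83248/1407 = -59.17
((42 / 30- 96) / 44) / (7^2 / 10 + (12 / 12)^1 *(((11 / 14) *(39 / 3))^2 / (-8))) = 0.26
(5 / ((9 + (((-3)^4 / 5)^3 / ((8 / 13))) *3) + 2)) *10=50000 / 20737199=0.00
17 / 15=1.13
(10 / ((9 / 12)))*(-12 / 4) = -40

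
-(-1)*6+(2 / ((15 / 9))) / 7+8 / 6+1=893 / 105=8.50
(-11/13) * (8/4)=-22/13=-1.69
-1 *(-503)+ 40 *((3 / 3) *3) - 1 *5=618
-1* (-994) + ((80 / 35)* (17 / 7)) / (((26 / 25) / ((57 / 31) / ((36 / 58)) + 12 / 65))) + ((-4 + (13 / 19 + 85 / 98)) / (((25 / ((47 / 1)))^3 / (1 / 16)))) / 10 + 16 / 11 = 814567119909322441 / 804788985000000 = 1012.15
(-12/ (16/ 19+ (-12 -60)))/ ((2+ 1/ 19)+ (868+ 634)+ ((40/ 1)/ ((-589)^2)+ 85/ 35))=138421479/ 1236542592844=0.00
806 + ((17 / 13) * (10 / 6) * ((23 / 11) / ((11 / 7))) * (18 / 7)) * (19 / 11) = 14169088 / 17303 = 818.88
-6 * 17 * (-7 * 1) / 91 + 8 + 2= 232 / 13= 17.85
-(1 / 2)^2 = -1 / 4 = -0.25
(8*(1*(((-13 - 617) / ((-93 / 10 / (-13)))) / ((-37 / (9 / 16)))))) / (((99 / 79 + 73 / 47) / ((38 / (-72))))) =-20.14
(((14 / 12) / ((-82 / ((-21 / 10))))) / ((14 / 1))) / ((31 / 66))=231 / 50840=0.00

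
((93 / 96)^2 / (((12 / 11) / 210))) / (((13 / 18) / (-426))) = -709261245 / 6656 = -106559.68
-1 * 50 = -50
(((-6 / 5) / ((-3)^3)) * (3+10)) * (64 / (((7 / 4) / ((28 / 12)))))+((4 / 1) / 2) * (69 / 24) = 29729 / 540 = 55.05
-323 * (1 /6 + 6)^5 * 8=-22398098111 /972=-23043310.81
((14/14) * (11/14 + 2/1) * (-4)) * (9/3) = -234/7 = -33.43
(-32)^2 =1024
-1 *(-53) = 53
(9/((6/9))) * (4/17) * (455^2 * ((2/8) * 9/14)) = 7186725/68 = 105687.13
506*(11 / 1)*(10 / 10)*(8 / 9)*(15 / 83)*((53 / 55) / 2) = 107272 / 249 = 430.81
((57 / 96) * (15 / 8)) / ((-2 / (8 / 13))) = -285 / 832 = -0.34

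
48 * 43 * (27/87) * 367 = 6817392/29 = 235082.48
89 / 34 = 2.62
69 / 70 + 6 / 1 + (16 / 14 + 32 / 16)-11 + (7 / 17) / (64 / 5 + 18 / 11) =-199107 / 236215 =-0.84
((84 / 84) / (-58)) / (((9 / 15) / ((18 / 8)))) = -15 / 232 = -0.06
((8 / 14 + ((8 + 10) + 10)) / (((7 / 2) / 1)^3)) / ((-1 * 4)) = -400 / 2401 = -0.17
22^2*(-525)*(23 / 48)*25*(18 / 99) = -1106875 / 2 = -553437.50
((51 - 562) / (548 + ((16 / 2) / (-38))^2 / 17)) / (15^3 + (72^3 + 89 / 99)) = -0.00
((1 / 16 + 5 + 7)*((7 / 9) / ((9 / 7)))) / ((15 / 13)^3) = 20777029 / 4374000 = 4.75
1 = 1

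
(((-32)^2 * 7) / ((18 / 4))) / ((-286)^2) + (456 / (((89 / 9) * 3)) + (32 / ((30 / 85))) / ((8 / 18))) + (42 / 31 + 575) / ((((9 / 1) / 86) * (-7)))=-2016685719262 / 3554383833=-567.38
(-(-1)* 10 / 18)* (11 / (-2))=-55 / 18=-3.06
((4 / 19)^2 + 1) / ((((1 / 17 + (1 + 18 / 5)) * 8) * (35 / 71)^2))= 0.12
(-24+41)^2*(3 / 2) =867 / 2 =433.50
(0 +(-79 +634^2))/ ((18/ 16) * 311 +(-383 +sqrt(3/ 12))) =-357224/ 29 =-12318.07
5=5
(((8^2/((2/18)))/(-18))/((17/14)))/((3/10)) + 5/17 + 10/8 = -17605/204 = -86.30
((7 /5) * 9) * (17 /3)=71.40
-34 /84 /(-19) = 17 /798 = 0.02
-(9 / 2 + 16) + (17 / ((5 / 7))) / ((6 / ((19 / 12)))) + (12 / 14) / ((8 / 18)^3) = -44917 / 10080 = -4.46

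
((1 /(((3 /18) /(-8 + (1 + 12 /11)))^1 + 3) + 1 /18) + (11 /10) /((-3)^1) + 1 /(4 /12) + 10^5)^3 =1000090764321986.91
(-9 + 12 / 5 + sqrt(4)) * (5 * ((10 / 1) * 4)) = -920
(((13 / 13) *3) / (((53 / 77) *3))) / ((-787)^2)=0.00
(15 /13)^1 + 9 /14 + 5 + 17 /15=21649 /2730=7.93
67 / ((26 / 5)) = 335 / 26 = 12.88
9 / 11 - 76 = -827 / 11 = -75.18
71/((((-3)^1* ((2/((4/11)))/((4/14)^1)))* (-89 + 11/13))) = 1846/132363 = 0.01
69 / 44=1.57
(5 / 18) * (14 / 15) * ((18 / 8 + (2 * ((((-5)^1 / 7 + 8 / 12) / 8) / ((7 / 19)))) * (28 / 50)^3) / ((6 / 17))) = 50076509 / 30375000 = 1.65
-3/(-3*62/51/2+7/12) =612/253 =2.42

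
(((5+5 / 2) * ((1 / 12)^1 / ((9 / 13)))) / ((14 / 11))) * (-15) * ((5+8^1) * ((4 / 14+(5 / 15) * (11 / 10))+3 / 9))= -213785 / 1568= -136.34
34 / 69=0.49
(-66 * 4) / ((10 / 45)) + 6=-1182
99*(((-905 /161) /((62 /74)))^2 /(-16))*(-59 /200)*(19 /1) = 4977386953011 /3188490368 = 1561.05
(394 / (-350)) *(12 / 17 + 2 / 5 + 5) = -102243 / 14875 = -6.87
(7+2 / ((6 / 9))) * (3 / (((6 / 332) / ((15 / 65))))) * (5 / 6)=4150 / 13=319.23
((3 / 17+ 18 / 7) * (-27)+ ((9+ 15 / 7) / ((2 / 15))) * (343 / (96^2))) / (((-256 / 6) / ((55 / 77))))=129928215 / 109182976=1.19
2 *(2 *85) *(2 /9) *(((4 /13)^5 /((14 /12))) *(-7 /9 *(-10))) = 13926400 /10024911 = 1.39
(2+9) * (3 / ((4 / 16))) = 132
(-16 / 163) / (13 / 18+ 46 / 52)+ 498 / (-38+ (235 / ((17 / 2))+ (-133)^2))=-25264430 / 767471319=-0.03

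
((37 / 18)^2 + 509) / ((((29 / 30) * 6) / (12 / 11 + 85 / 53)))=1306168675 / 5477868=238.44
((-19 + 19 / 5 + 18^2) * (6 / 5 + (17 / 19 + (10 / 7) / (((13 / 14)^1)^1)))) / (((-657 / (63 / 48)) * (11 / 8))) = -24247748 / 14875575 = -1.63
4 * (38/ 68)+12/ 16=203/ 68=2.99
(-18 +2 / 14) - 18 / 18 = -132 / 7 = -18.86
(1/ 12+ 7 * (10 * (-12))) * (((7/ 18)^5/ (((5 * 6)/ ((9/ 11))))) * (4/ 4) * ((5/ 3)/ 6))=-169397753/ 2993075712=-0.06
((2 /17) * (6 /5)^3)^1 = 432 /2125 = 0.20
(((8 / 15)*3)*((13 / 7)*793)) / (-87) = -27.08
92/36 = 23/9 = 2.56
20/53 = 0.38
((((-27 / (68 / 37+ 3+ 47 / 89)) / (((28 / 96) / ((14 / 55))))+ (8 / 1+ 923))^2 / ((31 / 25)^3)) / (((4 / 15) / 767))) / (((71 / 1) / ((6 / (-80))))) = -3887465651457889325175 / 2841249474656032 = -1368223.98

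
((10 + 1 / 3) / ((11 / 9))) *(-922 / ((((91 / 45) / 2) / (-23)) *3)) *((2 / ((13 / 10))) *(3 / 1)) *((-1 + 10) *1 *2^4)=511183353600 / 13013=39282513.92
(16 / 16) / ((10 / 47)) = 47 / 10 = 4.70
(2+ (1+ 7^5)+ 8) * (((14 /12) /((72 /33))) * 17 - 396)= -156169145 /24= -6507047.71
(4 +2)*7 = 42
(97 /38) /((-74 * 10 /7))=-679 /28120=-0.02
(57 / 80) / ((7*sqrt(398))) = 57*sqrt(398) / 222880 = 0.01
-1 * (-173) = 173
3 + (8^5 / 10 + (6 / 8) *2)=32813 / 10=3281.30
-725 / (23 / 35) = -25375 / 23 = -1103.26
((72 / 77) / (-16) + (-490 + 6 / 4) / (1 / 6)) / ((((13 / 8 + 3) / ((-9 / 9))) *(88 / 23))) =10381809 / 62678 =165.64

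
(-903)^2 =815409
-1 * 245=-245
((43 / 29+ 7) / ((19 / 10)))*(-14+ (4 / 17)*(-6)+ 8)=-309960 / 9367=-33.09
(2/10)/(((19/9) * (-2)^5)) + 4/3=12133/9120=1.33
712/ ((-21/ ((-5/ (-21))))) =-3560/ 441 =-8.07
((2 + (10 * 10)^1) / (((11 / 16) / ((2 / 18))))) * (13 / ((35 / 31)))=219232 / 1155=189.81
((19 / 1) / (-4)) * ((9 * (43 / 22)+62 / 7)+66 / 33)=-135.13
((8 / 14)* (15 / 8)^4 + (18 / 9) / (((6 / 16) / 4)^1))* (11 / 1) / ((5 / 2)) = 6716897 / 53760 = 124.94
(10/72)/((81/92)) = 115/729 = 0.16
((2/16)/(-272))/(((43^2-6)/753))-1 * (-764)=3063920399/4010368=764.00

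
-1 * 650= -650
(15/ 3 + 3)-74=-66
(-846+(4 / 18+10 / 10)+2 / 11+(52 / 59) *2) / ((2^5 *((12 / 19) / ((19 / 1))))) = -1777199029 / 2242944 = -792.35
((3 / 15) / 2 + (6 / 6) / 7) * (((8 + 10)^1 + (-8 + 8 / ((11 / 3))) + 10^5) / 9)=1335877 / 495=2698.74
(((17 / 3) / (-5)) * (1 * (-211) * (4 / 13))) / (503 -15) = 3587 / 23790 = 0.15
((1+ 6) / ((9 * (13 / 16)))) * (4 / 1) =448 / 117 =3.83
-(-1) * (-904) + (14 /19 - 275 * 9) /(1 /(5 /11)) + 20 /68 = -7206802 /3553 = -2028.37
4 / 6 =2 / 3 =0.67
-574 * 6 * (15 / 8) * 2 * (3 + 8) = -142065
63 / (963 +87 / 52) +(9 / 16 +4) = 1238105 / 267536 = 4.63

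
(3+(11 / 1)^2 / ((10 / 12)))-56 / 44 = 8081 / 55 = 146.93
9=9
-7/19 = -0.37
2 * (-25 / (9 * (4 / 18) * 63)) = -25 / 63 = -0.40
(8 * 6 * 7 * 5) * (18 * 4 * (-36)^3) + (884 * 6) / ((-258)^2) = -31304548638278 / 5547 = -5643509759.92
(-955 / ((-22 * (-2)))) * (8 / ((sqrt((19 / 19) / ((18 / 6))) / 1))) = -1910 * sqrt(3) / 11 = -300.75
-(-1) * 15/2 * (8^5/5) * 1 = 49152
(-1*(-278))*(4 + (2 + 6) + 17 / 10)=19043 / 5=3808.60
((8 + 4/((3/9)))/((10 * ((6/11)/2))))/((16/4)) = 11/6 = 1.83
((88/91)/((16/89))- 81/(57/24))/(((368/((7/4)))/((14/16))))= -695345/5817344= -0.12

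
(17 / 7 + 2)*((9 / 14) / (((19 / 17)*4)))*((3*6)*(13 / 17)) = 8.77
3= 3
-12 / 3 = -4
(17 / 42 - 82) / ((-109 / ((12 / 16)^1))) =3427 / 6104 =0.56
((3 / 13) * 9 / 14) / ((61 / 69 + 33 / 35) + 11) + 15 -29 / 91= 82835749 / 5637814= 14.69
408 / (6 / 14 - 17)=-714 / 29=-24.62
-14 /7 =-2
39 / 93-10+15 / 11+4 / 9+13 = 16043 / 3069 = 5.23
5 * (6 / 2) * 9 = 135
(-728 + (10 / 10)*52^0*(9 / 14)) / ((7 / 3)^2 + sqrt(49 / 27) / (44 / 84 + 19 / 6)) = -2201819175 / 16407062 + 42615855*sqrt(3) / 8203531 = -125.20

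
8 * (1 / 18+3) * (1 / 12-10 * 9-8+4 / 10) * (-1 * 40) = 2574440 / 27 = 95349.63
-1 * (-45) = 45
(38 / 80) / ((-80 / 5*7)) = -19 / 4480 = -0.00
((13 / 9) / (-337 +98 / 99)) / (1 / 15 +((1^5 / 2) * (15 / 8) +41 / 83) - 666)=569712 / 88064942681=0.00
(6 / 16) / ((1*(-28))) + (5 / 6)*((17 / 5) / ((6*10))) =341 / 10080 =0.03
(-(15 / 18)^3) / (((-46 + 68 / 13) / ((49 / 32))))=15925 / 732672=0.02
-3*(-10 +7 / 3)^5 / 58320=6436343 / 4723920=1.36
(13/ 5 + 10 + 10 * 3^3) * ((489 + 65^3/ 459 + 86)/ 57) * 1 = 16910470/ 2907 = 5817.16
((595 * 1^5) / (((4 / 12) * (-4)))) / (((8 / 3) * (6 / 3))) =-83.67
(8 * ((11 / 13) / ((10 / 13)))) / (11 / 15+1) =5.08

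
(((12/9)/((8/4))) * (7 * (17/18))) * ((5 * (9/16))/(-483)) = -85/3312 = -0.03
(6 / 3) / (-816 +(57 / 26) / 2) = -0.00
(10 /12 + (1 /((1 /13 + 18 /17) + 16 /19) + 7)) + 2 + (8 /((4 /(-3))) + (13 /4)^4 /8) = 932995331 /51025920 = 18.28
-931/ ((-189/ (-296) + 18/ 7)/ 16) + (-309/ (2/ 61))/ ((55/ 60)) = -1091697826/ 73161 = -14921.85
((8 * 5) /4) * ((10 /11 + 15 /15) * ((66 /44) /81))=35 /99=0.35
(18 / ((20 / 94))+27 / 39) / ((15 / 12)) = 22176 / 325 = 68.23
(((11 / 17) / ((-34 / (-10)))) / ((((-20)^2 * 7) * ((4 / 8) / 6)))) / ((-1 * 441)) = -11 / 5947620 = -0.00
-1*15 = -15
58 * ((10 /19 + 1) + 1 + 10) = 13804 /19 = 726.53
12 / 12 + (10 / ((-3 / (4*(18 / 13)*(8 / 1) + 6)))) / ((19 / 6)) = -12833 / 247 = -51.96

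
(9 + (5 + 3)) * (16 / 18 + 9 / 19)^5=11674237558681 / 146211169851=79.85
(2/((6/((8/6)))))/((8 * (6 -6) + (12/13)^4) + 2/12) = 228488/458931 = 0.50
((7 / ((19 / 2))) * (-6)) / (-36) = 7 / 57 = 0.12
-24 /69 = -8 /23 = -0.35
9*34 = 306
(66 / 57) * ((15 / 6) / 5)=11 / 19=0.58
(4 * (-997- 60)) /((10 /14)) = -29596 /5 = -5919.20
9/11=0.82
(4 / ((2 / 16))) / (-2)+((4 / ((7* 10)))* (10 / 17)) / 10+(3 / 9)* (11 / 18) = -15.79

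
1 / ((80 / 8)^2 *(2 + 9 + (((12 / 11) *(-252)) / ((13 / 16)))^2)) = 20449 / 234123639500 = 0.00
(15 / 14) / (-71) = -15 / 994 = -0.02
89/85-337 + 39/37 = -1053257/3145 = -334.90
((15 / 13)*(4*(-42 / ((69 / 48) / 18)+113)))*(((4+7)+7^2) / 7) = -34189200 / 2093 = -16335.02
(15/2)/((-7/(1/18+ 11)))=-995/84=-11.85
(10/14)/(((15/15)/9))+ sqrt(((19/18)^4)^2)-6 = 1227175/734832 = 1.67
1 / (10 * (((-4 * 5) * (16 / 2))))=-1 / 1600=-0.00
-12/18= -2/3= -0.67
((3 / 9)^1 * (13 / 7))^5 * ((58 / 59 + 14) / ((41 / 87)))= 9518467348 / 3293146773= 2.89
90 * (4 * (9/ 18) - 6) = -360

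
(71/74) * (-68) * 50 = -120700/37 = -3262.16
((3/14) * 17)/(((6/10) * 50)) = 17/140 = 0.12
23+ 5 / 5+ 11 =35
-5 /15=-0.33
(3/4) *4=3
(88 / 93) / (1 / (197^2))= 36722.49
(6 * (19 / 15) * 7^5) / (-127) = -638666 / 635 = -1005.77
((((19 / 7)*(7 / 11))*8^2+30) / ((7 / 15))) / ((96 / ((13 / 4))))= 50245 / 4928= 10.20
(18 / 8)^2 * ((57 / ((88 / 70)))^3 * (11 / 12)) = 214384046625 / 495616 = 432560.79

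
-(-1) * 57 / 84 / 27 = 19 / 756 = 0.03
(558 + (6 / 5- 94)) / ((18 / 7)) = 8141 / 45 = 180.91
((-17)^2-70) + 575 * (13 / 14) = 10541 / 14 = 752.93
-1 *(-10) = 10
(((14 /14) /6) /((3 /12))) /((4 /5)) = 5 /6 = 0.83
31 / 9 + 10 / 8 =169 / 36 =4.69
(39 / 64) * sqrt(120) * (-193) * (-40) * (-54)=-1016145 * sqrt(30) / 2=-2782827.69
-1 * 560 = -560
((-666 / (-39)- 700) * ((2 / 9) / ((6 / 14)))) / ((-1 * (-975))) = -124292 / 342225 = -0.36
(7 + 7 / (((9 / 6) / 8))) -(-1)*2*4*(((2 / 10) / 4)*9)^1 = 719 / 15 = 47.93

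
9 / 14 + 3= 51 / 14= 3.64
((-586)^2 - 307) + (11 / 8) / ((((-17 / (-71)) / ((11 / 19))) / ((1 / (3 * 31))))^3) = 343089.00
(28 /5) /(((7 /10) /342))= 2736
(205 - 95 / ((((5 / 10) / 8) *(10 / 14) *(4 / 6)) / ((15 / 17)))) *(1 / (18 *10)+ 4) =-6401759 / 612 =-10460.39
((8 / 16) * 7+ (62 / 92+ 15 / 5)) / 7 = 165 / 161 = 1.02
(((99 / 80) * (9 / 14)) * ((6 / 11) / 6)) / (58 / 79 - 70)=-0.00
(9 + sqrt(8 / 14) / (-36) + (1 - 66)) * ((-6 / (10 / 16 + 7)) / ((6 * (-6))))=-1.22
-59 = -59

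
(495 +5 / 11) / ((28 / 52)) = 70850 / 77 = 920.13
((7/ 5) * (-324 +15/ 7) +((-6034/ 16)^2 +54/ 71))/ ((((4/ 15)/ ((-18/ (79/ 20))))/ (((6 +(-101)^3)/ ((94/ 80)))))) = 2240105781938637375/ 1054492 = 2124345923855.88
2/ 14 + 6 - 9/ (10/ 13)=-5.56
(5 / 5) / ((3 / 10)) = 10 / 3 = 3.33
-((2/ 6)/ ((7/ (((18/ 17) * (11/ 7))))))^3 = -287496/ 578009537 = -0.00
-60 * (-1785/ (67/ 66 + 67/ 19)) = 1580040/ 67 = 23582.69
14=14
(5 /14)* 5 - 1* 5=-45 /14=-3.21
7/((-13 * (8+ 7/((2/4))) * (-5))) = 7/1430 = 0.00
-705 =-705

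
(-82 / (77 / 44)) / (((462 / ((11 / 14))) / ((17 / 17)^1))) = -82 / 1029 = -0.08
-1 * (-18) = 18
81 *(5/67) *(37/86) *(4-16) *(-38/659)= 3416580/1898579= 1.80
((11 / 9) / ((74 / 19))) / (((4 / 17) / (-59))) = -209627 / 2664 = -78.69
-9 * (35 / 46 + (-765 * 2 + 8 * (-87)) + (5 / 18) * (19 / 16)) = 14737799 / 736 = 20024.18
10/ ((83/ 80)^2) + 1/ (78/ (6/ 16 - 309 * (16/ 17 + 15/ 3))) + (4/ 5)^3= -41804619619/ 3044938000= -13.73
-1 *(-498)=498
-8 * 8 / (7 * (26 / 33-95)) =2112 / 21763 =0.10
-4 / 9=-0.44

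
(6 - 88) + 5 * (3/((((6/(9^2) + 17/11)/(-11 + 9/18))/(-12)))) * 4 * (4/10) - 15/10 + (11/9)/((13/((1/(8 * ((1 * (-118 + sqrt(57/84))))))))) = 1783.71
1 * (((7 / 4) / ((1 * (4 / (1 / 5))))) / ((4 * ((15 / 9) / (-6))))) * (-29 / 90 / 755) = 203 / 6040000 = 0.00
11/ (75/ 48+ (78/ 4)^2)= 176/ 6109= 0.03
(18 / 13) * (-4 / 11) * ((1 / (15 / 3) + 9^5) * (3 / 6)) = -10628856 / 715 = -14865.53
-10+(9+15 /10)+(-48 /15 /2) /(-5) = 41 /50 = 0.82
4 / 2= 2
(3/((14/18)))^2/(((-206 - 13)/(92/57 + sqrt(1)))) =-12069/67963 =-0.18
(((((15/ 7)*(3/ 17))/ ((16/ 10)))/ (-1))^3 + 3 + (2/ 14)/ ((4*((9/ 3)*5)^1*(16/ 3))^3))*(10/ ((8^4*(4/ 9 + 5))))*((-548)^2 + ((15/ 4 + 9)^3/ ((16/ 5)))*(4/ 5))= 4572450239158094515227/ 11348717980302180352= 402.90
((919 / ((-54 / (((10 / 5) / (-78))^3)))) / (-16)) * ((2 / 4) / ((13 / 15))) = -4595 / 444180672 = -0.00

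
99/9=11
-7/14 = -1/2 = -0.50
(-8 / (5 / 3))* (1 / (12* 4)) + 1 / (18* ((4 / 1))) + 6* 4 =8609 / 360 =23.91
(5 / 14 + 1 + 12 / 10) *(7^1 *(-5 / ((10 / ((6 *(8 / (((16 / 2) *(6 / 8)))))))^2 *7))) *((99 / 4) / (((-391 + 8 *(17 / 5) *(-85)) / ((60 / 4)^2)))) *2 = 212652 / 6307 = 33.72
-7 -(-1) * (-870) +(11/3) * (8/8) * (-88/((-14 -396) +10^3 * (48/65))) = -877.98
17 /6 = 2.83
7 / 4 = 1.75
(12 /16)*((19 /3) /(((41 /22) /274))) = 28633 /41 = 698.37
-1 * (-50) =50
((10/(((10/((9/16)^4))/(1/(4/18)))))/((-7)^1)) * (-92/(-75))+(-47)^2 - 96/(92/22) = 288309485293/131891200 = 2185.96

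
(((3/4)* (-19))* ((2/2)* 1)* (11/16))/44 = -57/256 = -0.22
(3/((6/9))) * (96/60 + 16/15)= 12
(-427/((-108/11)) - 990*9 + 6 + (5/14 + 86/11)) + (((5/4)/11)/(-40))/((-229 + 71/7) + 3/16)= -1802929673773/203667156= -8852.33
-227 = -227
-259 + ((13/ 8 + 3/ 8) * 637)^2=1622817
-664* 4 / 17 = -2656 / 17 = -156.24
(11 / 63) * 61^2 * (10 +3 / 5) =2169343 / 315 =6886.80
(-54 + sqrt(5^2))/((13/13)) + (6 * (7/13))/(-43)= -27433/559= -49.08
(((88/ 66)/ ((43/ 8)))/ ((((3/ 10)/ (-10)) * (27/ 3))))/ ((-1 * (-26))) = -1600/ 45279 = -0.04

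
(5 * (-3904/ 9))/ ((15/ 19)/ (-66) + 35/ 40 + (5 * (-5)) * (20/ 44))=32637440/ 158013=206.55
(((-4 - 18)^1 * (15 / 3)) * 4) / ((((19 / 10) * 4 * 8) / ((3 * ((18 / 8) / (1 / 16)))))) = -14850 / 19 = -781.58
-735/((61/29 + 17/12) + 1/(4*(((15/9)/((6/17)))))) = -21741300/105691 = -205.71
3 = 3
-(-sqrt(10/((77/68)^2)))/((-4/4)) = -2.79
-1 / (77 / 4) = -0.05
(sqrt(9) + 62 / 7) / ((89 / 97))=8051 / 623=12.92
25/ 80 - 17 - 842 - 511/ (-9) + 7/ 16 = -28853/ 36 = -801.47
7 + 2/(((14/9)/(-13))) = -68/7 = -9.71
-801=-801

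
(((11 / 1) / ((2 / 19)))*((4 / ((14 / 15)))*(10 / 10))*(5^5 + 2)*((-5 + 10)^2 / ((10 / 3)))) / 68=147047175 / 952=154461.32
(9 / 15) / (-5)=-3 / 25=-0.12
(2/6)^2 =1/9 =0.11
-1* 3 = -3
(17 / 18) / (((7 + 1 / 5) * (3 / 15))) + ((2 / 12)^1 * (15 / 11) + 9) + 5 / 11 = 73687 / 7128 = 10.34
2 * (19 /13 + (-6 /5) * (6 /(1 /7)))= -6362 /65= -97.88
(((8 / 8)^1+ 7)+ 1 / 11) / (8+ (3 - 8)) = 89 / 33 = 2.70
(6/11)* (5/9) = 10/33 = 0.30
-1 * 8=-8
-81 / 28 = -2.89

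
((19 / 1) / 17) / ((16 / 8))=19 / 34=0.56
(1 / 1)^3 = 1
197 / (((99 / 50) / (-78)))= -256100 / 33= -7760.61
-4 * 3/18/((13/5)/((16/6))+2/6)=-80/157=-0.51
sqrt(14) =3.74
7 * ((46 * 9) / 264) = 483 / 44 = 10.98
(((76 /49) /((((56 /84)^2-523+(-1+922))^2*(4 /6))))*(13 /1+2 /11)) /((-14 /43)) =-28786995 /48518501108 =-0.00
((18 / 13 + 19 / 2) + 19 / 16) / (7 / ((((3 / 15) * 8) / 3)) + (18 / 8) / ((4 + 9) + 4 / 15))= 166563 / 183430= 0.91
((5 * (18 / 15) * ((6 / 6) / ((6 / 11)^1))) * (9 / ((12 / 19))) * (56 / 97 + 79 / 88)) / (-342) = -4197 / 6208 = -0.68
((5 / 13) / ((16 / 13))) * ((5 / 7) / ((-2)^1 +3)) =0.22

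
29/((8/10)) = 145/4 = 36.25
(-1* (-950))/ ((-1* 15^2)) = -38/ 9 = -4.22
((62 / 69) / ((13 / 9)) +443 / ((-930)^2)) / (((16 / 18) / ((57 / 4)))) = 9177219849 / 919484800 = 9.98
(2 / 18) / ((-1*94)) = -1 / 846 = -0.00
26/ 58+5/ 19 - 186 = -102094/ 551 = -185.29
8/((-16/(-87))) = 87/2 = 43.50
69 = 69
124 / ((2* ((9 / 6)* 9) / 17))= 2108 / 27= 78.07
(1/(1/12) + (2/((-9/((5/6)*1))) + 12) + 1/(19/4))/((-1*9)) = -12325/4617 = -2.67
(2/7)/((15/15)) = 2/7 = 0.29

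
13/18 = 0.72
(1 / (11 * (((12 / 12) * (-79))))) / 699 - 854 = -518746075 / 607431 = -854.00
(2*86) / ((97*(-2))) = -86 / 97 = -0.89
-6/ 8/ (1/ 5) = -15/ 4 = -3.75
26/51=0.51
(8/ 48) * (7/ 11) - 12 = -785/ 66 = -11.89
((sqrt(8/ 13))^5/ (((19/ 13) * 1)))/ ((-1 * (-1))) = 128 * sqrt(26)/ 3211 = 0.20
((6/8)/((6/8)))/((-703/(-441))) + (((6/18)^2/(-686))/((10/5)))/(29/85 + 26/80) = 616579741/983082933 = 0.63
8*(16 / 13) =128 / 13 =9.85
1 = 1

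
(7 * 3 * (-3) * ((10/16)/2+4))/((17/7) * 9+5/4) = -11.76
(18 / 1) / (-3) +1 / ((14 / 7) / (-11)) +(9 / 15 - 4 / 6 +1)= -317 / 30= -10.57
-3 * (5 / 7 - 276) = 825.86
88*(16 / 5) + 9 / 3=284.60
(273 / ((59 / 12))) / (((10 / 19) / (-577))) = -17957394 / 295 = -60872.52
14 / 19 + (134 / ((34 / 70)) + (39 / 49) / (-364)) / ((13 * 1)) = 126502919 / 5761028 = 21.96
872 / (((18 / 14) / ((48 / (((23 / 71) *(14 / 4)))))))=1981184 / 69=28712.81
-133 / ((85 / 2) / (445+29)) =-126084 / 85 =-1483.34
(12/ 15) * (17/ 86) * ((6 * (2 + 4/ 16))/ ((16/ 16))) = 2.13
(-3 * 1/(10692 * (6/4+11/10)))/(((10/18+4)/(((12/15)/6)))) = -1/316602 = -0.00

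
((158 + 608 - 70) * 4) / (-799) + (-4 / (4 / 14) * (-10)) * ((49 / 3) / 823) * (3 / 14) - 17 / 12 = -33975473 / 7890924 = -4.31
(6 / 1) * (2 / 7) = 12 / 7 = 1.71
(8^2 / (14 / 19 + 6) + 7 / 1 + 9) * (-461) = -23511 / 2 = -11755.50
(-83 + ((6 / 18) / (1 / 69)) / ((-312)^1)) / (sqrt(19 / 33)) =-25919 *sqrt(627) / 5928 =-109.48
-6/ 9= -2/ 3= -0.67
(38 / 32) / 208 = 19 / 3328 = 0.01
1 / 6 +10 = 61 / 6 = 10.17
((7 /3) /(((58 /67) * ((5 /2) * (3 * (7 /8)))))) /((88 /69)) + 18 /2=44606 /4785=9.32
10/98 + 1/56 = 47/392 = 0.12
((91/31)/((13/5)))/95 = 7/589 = 0.01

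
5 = 5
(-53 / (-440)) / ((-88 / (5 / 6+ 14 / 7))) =-901 / 232320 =-0.00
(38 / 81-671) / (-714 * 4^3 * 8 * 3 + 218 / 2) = 54313 / 88824195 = 0.00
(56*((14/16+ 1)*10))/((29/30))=31500/29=1086.21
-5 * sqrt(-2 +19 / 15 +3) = -sqrt(510) / 3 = -7.53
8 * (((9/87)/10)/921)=4/44515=0.00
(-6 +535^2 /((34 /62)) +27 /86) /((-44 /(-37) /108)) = 762304469463 /16082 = 47401098.71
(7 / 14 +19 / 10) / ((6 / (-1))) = -0.40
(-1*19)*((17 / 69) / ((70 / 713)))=-10013 / 210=-47.68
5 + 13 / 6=43 / 6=7.17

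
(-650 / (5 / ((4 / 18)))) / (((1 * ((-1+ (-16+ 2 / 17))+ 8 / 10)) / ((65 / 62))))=718250 / 381393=1.88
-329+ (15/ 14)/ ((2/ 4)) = -2288/ 7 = -326.86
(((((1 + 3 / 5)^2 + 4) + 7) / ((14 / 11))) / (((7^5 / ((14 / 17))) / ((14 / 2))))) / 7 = 3729 / 7142975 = 0.00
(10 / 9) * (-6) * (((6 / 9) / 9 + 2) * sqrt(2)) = -1120 * sqrt(2) / 81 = -19.55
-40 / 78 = -20 / 39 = -0.51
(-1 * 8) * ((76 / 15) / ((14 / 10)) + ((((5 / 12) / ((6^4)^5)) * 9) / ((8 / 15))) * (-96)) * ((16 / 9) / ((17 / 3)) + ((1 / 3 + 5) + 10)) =-65178923301860099 / 143876605280256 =-453.02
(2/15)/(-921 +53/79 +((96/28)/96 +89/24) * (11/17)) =-0.00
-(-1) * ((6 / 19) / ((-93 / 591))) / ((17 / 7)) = -8274 / 10013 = -0.83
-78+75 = -3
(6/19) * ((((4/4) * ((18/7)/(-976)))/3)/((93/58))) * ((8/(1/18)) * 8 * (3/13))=-150336/3269539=-0.05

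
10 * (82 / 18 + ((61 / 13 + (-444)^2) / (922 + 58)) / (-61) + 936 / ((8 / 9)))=7373753059 / 699426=10542.58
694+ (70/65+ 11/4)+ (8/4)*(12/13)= 36383/52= 699.67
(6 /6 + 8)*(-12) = -108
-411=-411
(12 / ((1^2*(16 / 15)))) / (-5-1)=-15 / 8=-1.88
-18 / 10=-9 / 5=-1.80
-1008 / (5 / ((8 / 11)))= -8064 / 55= -146.62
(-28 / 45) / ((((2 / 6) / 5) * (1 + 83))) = -1 / 9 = -0.11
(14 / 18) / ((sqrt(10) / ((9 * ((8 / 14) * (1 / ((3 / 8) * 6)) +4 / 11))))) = 214 * sqrt(10) / 495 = 1.37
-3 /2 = -1.50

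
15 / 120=0.12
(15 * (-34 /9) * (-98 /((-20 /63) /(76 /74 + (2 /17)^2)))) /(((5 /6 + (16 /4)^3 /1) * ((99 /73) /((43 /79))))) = -23966830020 /212627789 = -112.72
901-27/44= 39617/44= 900.39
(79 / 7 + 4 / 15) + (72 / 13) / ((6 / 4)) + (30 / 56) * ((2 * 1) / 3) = 42593 / 2730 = 15.60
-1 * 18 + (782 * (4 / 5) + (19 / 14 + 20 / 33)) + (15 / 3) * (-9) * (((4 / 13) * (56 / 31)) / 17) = 9623546641 / 15825810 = 608.09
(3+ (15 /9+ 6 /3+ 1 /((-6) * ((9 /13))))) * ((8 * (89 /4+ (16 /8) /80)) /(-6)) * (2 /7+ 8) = -1581.33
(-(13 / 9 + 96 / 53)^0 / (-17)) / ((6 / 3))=0.03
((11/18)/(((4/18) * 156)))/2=11/1248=0.01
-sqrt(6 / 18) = -sqrt(3) / 3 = -0.58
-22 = -22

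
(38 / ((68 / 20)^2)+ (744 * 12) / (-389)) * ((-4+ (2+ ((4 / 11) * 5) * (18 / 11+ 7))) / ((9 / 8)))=-29321955488 / 122426469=-239.51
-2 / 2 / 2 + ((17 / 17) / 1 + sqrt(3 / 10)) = 1 / 2 + sqrt(30) / 10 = 1.05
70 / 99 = 0.71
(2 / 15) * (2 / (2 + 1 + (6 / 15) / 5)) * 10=200 / 231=0.87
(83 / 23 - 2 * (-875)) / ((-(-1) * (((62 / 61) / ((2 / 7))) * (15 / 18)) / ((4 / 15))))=157.74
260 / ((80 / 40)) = 130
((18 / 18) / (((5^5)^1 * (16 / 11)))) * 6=33 / 25000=0.00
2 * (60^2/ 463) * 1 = 7200/ 463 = 15.55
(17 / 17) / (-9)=-1 / 9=-0.11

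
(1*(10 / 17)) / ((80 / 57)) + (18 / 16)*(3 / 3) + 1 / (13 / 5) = 1705 / 884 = 1.93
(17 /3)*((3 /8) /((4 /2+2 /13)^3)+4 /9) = 12950311 /4741632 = 2.73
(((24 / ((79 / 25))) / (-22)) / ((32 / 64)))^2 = 360000 / 755161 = 0.48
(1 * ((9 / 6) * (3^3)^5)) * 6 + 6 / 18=387420490 / 3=129140163.33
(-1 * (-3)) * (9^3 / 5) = 2187 / 5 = 437.40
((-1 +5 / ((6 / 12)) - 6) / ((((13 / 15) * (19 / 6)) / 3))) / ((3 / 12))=3240 / 247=13.12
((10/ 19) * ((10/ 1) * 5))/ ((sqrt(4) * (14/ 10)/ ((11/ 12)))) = 6875/ 798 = 8.62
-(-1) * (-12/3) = -4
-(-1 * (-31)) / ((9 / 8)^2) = -1984 / 81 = -24.49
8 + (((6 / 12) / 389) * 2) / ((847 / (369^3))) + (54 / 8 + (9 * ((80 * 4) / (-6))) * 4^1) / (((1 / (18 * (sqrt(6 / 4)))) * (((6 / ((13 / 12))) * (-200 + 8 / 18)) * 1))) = 895401 * sqrt(6) / 57472 + 52879273 / 329483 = 198.65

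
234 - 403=-169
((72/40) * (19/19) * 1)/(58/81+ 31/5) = 0.26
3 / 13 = 0.23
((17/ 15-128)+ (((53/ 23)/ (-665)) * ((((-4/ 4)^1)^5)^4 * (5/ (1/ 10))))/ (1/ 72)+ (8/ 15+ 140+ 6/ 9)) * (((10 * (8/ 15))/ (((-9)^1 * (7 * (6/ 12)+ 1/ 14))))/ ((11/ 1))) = -272912/ 9734175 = -0.03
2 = 2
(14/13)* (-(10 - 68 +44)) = 196/13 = 15.08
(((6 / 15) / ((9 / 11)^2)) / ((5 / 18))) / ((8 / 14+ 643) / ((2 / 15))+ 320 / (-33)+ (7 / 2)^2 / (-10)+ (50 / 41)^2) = 0.00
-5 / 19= -0.26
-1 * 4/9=-4/9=-0.44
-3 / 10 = -0.30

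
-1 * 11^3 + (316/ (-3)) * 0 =-1331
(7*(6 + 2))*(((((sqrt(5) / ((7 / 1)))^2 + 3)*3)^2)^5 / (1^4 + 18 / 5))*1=15549213186692759482835927040 / 262174589263582289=59308620375.33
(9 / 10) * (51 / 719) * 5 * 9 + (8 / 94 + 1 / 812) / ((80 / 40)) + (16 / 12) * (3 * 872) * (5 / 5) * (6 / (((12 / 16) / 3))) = 4594260520973 / 54879832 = 83714.92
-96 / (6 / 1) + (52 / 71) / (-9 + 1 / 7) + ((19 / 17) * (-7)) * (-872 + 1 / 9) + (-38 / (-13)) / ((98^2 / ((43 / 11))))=1573651084359703 / 231243570558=6805.17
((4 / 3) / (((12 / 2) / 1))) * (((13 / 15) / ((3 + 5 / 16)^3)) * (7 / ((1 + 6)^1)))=106496 / 20098395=0.01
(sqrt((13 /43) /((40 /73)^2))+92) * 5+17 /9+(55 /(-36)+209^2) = 73 * sqrt(559) /344+1589089 /36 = 44146.38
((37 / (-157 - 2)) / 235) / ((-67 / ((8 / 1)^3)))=18944 / 2503455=0.01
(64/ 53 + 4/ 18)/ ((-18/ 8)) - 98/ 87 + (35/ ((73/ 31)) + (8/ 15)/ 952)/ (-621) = -222108605276/ 124373125485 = -1.79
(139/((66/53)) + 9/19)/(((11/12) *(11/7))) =1967938/25289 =77.82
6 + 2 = 8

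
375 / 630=25 / 42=0.60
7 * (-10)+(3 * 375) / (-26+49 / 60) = -173270 / 1511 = -114.67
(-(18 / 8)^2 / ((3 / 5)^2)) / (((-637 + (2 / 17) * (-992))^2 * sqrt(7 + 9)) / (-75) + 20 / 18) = 14630625 / 31520054048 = 0.00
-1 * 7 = -7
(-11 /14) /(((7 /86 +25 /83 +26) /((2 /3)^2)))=-157036 /11864097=-0.01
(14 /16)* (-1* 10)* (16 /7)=-20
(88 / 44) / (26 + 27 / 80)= 160 / 2107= 0.08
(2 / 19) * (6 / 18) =2 / 57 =0.04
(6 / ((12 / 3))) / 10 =0.15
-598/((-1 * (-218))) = -299/109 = -2.74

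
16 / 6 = 8 / 3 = 2.67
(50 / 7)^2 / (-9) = -2500 / 441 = -5.67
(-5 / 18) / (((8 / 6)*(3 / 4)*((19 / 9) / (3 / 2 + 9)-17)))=21 / 1270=0.02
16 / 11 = 1.45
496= 496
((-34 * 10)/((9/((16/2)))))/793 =-2720/7137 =-0.38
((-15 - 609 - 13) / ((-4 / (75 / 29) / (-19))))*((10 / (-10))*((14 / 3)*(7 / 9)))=14826175 / 522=28402.63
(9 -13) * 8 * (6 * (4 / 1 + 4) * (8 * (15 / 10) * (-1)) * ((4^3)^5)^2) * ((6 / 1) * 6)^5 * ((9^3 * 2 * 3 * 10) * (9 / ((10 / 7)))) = 354082149943068022372259851753488384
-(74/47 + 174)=-8252/47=-175.57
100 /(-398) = -50 /199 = -0.25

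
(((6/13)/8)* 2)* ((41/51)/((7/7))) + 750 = 331541/442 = 750.09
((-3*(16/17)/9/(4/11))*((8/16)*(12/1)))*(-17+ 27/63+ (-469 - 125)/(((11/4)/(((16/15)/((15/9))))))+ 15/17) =40298632/50575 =796.81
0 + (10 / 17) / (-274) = -5 / 2329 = -0.00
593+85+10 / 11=7468 / 11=678.91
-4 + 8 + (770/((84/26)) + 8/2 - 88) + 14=517/3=172.33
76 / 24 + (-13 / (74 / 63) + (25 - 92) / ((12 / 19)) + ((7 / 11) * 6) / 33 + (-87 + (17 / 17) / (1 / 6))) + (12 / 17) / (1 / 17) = -9824429 / 53724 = -182.87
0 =0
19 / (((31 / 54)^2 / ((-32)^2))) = 56733696 / 961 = 59036.10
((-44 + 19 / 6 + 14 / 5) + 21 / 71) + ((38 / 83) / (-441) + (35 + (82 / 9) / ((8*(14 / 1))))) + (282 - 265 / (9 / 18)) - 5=-8858738383 / 34650840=-255.66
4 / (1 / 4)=16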